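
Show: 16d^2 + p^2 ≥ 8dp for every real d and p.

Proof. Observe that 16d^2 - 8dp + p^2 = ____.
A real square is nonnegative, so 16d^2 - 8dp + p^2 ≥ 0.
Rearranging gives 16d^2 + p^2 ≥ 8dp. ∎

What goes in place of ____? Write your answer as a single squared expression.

(4d - p)^2

16d^2 - 8dp + p^2 is a perfect-square trinomial: the outer terms are (4d)^2 and (p)^2, and the cross term is -2·4d·p.
So 16d^2 - 8dp + p^2 = (4d - p)^2 ≥ 0.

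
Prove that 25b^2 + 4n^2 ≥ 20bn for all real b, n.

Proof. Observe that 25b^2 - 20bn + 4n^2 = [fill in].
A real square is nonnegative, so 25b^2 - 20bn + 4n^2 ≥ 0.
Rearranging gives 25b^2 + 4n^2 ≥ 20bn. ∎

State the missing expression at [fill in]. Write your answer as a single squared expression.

(5b - 2n)^2

The leading and trailing coefficients are 5^2 and 2^2, and 20 = 2·5·2, so the trinomial is (5b - 2n)^2.
Hence 25b^2 - 20bn + 4n^2 ≥ 0.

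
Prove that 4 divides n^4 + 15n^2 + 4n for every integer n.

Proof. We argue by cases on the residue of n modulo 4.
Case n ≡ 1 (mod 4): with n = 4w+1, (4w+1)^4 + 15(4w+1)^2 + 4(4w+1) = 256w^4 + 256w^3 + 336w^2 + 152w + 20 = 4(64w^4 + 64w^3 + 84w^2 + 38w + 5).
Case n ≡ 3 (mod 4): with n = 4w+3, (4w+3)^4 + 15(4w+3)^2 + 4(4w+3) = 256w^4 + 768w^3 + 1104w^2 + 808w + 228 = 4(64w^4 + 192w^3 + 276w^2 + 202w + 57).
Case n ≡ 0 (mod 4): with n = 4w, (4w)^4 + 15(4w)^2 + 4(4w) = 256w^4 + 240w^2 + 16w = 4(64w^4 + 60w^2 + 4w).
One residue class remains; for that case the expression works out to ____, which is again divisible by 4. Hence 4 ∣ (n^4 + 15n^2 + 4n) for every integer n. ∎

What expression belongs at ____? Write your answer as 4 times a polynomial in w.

4(64w^4 + 128w^3 + 156w^2 + 96w + 21)

The residues treated are {1, 3, 0}, so the missing case is n ≡ 2 (mod 4); write n = 4w+2.
Then (4w+2)^4 + 15(4w+2)^2 + 4(4w+2) = 256w^4 + 512w^3 + 624w^2 + 384w + 84 = 4(64w^4 + 128w^3 + 156w^2 + 96w + 21).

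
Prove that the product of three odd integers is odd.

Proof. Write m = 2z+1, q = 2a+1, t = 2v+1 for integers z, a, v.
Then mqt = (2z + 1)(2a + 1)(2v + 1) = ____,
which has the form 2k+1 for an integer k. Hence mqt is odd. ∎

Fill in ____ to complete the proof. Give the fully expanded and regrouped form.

Expanding: (2z + 1)(2a + 1)(2v + 1) = 8avz + 4av + 4az + 2a + 4vz + 2v + 2z + 1.
Every term except the constant is even, so this is 2(4avz + 2av + 2az + a + 2vz + v + z) + 1,
and 4avz + 2av + 2az + a + 2vz + v + z ∈ ℤ gives the required form.

2(4avz + 2av + 2az + a + 2vz + v + z) + 1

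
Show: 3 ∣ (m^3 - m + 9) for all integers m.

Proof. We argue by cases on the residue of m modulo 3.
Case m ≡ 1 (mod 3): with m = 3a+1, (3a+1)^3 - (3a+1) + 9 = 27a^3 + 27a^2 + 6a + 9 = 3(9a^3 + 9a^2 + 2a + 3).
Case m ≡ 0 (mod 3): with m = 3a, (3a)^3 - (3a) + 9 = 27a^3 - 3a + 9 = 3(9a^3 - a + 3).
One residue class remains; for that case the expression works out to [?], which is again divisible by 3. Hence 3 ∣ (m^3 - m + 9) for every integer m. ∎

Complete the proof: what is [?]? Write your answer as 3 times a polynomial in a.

3(9a^3 + 18a^2 + 11a + 5)

Only m ≡ 2 (mod 3) is unaccounted for. Put m = 3a+2:
(3a+2)^3 - (3a+2) + 9 expands to 27a^3 + 54a^2 + 33a + 15,
and factoring out 3 leaves 3(9a^3 + 18a^2 + 11a + 5).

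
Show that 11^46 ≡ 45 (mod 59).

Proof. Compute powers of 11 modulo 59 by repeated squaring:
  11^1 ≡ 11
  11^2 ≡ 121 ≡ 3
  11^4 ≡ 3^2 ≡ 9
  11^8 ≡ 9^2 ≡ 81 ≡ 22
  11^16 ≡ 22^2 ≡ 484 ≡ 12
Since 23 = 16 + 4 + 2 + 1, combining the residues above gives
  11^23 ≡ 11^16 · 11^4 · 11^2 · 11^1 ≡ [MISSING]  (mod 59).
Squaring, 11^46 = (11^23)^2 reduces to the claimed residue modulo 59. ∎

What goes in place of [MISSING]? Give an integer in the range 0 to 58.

Multiply the listed residues: 12 · 9 · 3 · 11 = 108 → 324 → 3564.
Reducing modulo 59: 3564 = 60·59 + 24, so 11^23 ≡ 24.

24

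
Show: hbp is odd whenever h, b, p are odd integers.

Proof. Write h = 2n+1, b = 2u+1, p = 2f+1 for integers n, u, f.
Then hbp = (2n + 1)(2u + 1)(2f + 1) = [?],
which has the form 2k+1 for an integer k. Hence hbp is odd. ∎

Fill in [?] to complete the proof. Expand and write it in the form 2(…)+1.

Expanding: (2n + 1)(2u + 1)(2f + 1) = 8fnu + 4fn + 4fu + 2f + 4nu + 2n + 2u + 1.
Every term except the constant is even, so this is 2(4fnu + 2fn + 2fu + f + 2nu + n + u) + 1,
and 4fnu + 2fn + 2fu + f + 2nu + n + u ∈ ℤ gives the required form.

2(4fnu + 2fn + 2fu + f + 2nu + n + u) + 1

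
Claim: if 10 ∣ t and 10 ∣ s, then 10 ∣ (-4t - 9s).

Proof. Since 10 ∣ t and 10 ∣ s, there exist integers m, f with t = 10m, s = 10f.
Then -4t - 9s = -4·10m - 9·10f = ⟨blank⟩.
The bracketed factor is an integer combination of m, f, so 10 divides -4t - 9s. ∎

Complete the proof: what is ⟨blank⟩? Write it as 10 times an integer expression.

10(-9f - 4m)

Each term has a factor of 10: -4·10m - 9·10f = 10·(-9f - 4m).
Since -9f - 4m is an integer, 10 ∣ (-4t - 9s).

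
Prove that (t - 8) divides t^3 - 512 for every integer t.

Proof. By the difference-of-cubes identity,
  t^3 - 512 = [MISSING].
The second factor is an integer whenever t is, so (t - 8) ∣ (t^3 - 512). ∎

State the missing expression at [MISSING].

(t - 8)(t^2 + 8t + 64)

a^3 - b^3 = (a - b)(a^2 + ab + b^2). With a = t, b = 8:
t^3 - 512 = (t - 8)(t^2 + 8t + 64).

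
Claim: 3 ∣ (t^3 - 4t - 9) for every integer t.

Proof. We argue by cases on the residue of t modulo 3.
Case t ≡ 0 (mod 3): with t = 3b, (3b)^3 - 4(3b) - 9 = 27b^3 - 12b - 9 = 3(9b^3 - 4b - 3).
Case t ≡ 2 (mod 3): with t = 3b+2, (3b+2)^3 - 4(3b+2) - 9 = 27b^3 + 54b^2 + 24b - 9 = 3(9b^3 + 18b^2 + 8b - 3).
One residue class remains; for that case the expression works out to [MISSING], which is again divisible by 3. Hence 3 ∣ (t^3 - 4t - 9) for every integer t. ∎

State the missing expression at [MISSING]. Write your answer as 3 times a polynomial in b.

3(9b^3 + 9b^2 - b - 4)

Only t ≡ 1 (mod 3) is unaccounted for. Put t = 3b+1:
(3b+1)^3 - 4(3b+1) - 9 expands to 27b^3 + 27b^2 - 3b - 12,
and factoring out 3 leaves 3(9b^3 + 9b^2 - b - 4).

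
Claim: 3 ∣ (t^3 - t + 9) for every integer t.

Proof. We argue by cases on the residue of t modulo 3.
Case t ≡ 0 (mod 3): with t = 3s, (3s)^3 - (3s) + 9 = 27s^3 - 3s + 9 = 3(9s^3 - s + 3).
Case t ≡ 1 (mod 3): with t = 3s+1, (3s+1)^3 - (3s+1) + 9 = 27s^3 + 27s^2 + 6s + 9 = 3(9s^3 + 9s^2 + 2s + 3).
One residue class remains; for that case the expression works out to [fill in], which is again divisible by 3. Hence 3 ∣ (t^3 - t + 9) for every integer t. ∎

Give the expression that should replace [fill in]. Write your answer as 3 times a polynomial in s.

3(9s^3 + 18s^2 + 11s + 5)

Only t ≡ 2 (mod 3) is unaccounted for. Put t = 3s+2:
(3s+2)^3 - (3s+2) + 9 expands to 27s^3 + 54s^2 + 33s + 15,
and factoring out 3 leaves 3(9s^3 + 18s^2 + 11s + 5).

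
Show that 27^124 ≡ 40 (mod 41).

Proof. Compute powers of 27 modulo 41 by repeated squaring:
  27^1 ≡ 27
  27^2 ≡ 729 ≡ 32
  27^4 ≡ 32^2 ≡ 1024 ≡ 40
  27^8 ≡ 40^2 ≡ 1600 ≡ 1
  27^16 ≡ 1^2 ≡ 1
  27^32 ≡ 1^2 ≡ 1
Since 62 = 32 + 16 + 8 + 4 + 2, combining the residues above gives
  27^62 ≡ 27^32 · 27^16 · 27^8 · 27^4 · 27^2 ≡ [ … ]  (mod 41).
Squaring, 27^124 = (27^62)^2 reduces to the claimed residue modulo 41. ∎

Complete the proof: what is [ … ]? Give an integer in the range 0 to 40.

27^32 · 27^16 · 27^8 · 27^4 · 27^2 ≡ 1 · 1 · 1 · 40 · 32 = 1280.
1280 mod 41 = 9, so 27^62 ≡ 9 (mod 41).

9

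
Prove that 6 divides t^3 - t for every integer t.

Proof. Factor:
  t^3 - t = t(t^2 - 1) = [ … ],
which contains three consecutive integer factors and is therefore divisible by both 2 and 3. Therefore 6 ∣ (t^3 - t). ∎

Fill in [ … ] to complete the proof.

(t - 1)t(t + 1)

t(t^2 - 1) = t(t - 1)(t + 1) = (t - 1)t(t + 1).
These three factors are consecutive integers, so their product is divisible by 6.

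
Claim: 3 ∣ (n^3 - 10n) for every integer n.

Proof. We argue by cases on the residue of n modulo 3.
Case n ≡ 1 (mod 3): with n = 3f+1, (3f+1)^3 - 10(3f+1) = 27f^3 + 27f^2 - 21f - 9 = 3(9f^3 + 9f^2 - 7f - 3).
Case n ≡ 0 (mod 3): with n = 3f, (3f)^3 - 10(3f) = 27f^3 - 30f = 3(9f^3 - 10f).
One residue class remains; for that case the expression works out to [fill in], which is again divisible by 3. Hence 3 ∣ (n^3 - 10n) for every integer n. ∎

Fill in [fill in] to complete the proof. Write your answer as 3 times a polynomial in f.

3(9f^3 + 18f^2 + 2f - 4)

The residues treated are {1, 0}, so the missing case is n ≡ 2 (mod 3); write n = 3f+2.
Then (3f+2)^3 - 10(3f+2) = 27f^3 + 54f^2 + 6f - 12 = 3(9f^3 + 18f^2 + 2f - 4).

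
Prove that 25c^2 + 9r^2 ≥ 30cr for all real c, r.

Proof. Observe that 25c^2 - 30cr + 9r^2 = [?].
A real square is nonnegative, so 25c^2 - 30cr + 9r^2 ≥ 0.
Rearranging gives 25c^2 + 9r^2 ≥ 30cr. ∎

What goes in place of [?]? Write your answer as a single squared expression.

(5c - 3r)^2

25c^2 - 30cr + 9r^2 is a perfect-square trinomial: the outer terms are (5c)^2 and (3r)^2, and the cross term is -2·5c·3r.
So 25c^2 - 30cr + 9r^2 = (5c - 3r)^2 ≥ 0.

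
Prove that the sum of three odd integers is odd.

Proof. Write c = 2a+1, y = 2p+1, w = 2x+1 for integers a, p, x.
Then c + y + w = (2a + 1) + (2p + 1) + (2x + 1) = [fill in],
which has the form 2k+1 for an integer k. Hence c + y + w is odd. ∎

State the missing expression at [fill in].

2(a + p + x + 1) + 1

(2a + 1) + (2p + 1) + (2x + 1) = 2a + 2p + 2x + 3
= 2(a + p + x + 1) + 1.
Since a + p + x + 1 is an integer, the sum is of the form 2k+1 for an integer k.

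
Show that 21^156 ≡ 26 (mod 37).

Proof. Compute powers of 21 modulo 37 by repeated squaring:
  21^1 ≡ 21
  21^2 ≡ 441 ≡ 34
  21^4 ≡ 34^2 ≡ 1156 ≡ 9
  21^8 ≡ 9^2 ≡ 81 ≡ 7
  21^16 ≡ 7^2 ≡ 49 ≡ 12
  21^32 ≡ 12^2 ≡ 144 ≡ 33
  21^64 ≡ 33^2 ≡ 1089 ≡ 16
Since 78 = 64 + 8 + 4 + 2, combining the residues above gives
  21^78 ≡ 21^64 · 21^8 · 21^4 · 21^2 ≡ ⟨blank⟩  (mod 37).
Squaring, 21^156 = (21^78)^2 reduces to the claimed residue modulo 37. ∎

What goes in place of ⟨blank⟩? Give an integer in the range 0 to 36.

10

21^64 · 21^8 · 21^4 · 21^2 ≡ 16 · 7 · 9 · 34 = 34272.
34272 mod 37 = 10, so 21^78 ≡ 10 (mod 37).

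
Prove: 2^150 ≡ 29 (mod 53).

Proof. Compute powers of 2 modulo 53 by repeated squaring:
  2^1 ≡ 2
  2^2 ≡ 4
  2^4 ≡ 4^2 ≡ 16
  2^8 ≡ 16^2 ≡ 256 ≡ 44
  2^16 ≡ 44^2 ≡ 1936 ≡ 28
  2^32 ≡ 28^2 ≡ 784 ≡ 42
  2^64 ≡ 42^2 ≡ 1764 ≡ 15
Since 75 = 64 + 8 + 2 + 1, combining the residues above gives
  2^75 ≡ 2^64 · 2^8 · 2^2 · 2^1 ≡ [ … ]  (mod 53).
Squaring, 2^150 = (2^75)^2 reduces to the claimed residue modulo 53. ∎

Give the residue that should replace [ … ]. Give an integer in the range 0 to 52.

33

2^64 · 2^8 · 2^2 · 2^1 ≡ 15 · 44 · 4 · 2 = 5280.
5280 mod 53 = 33, so 2^75 ≡ 33 (mod 53).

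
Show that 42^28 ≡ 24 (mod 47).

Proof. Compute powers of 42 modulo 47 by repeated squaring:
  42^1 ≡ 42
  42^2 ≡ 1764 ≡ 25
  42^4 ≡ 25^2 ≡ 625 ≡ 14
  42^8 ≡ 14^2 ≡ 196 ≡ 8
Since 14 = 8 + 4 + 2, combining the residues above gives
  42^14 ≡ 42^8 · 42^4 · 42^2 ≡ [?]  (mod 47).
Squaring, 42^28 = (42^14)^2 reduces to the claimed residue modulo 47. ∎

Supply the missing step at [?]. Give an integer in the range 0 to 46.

27

Multiply the listed residues: 8 · 14 · 25 = 112 → 2800.
Reducing modulo 47: 2800 = 59·47 + 27, so 42^14 ≡ 27.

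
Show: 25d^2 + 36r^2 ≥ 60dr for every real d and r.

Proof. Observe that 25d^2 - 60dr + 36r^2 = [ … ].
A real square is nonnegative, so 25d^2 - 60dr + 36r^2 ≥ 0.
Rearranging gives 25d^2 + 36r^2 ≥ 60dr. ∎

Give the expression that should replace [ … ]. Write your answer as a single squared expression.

(5d - 6r)^2

25d^2 - 60dr + 36r^2 is a perfect-square trinomial: the outer terms are (5d)^2 and (6r)^2, and the cross term is -2·5d·6r.
So 25d^2 - 60dr + 36r^2 = (5d - 6r)^2 ≥ 0.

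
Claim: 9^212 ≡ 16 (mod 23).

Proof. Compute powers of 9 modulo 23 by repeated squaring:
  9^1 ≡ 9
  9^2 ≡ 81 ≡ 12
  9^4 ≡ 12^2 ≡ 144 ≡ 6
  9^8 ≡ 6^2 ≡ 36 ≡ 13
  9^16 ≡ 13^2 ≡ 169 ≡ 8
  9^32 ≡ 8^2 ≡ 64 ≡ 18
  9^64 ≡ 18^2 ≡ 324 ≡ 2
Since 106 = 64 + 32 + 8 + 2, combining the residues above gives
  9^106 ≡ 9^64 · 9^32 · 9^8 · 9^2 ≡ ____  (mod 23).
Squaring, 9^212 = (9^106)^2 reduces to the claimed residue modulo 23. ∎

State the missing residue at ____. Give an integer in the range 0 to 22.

4

9^64 · 9^32 · 9^8 · 9^2 ≡ 2 · 18 · 13 · 12 = 5616.
5616 mod 23 = 4, so 9^106 ≡ 4 (mod 23).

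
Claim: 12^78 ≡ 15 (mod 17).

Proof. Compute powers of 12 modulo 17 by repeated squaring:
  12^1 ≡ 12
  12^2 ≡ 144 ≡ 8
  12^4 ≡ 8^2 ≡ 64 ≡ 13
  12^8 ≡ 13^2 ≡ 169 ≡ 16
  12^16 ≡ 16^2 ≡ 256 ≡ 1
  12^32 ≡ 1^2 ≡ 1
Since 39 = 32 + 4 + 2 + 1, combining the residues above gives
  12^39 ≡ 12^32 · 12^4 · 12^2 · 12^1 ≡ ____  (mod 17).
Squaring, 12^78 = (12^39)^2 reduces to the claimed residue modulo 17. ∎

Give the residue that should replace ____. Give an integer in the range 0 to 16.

12^32 · 12^4 · 12^2 · 12^1 ≡ 1 · 13 · 8 · 12 = 1248.
1248 mod 17 = 7, so 12^39 ≡ 7 (mod 17).

7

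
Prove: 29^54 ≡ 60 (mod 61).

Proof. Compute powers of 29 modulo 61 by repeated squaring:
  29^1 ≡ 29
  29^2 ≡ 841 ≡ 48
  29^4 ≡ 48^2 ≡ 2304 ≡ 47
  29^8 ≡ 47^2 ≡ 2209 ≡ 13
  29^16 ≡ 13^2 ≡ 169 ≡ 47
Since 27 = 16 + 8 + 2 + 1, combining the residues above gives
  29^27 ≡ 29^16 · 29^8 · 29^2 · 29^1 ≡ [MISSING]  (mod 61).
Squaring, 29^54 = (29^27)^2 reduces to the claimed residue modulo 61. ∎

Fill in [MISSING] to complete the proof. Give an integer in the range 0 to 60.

Multiply the listed residues: 47 · 13 · 48 · 29 = 611 → 29328 → 850512.
Reducing modulo 61: 850512 = 13942·61 + 50, so 29^27 ≡ 50.

50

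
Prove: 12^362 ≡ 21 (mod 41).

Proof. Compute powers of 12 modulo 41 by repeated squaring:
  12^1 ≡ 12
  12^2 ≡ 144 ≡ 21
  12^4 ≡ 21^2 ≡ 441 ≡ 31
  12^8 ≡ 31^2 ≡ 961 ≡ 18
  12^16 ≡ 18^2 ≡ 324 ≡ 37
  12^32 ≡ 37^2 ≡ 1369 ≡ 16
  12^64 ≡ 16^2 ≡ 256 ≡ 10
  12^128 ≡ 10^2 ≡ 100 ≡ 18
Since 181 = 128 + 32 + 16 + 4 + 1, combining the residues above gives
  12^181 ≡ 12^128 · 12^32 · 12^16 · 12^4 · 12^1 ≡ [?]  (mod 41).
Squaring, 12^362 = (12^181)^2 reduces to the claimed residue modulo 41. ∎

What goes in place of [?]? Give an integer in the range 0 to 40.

29

12^128 · 12^32 · 12^16 · 12^4 · 12^1 ≡ 18 · 16 · 37 · 31 · 12 = 3964032.
3964032 mod 41 = 29, so 12^181 ≡ 29 (mod 41).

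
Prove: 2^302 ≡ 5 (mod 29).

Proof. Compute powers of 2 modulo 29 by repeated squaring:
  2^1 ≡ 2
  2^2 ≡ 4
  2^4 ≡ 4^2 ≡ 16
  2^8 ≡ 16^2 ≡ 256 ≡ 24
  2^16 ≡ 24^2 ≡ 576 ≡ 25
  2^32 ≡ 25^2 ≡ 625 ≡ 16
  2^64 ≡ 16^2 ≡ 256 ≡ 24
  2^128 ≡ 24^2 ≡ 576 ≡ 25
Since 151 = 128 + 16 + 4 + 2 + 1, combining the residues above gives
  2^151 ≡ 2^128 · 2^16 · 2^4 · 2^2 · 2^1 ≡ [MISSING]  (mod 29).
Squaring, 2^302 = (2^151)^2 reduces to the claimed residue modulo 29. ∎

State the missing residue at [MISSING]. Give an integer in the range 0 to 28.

2^128 · 2^16 · 2^4 · 2^2 · 2^1 ≡ 25 · 25 · 16 · 4 · 2 = 80000.
80000 mod 29 = 18, so 2^151 ≡ 18 (mod 29).

18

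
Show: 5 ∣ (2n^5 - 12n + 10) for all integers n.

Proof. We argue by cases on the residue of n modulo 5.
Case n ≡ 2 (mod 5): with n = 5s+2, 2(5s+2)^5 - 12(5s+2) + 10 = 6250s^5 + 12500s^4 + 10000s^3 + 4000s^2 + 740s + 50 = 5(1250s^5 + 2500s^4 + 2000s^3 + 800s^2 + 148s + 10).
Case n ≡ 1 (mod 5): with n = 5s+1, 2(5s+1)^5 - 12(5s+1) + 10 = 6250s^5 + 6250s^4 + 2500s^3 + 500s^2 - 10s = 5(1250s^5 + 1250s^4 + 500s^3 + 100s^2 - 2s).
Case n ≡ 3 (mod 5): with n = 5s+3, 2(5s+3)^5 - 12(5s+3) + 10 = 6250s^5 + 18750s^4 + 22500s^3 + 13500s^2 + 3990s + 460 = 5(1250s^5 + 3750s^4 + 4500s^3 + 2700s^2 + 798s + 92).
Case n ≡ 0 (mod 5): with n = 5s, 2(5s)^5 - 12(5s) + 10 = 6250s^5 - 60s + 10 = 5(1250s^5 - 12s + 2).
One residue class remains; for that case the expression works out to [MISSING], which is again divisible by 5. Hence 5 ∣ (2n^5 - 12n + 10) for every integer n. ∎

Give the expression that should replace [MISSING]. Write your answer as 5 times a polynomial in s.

Only n ≡ 4 (mod 5) is unaccounted for. Put n = 5s+4:
2(5s+4)^5 - 12(5s+4) + 10 expands to 6250s^5 + 25000s^4 + 40000s^3 + 32000s^2 + 12740s + 2010,
and factoring out 5 leaves 5(1250s^5 + 5000s^4 + 8000s^3 + 6400s^2 + 2548s + 402).

5(1250s^5 + 5000s^4 + 8000s^3 + 6400s^2 + 2548s + 402)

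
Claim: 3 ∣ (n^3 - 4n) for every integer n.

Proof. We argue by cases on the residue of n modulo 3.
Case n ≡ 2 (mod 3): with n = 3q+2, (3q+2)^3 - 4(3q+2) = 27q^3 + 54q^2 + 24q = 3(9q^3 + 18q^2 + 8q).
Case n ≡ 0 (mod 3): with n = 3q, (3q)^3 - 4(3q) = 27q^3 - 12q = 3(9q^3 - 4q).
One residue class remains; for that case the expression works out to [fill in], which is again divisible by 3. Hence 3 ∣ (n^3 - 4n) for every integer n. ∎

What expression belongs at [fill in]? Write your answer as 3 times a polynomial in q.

The residues treated are {2, 0}, so the missing case is n ≡ 1 (mod 3); write n = 3q+1.
Then (3q+1)^3 - 4(3q+1) = 27q^3 + 27q^2 - 3q - 3 = 3(9q^3 + 9q^2 - q - 1).

3(9q^3 + 9q^2 - q - 1)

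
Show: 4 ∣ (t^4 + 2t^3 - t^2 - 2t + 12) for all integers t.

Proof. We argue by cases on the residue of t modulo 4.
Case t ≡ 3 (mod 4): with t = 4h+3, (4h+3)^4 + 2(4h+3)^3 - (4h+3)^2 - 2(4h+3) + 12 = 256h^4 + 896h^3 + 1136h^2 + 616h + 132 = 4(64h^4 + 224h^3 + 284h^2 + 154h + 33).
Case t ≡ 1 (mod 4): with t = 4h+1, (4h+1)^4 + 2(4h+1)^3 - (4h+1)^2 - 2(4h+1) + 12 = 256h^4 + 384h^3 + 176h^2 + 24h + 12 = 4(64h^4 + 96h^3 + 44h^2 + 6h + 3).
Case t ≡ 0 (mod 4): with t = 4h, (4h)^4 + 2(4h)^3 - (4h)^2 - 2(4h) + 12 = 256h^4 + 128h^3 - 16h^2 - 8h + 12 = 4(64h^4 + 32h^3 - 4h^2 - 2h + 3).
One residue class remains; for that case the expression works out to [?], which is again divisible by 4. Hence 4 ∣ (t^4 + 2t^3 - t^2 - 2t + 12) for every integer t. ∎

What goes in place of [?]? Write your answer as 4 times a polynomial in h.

The residues treated are {3, 1, 0}, so the missing case is t ≡ 2 (mod 4); write t = 4h+2.
Then (4h+2)^4 + 2(4h+2)^3 - (4h+2)^2 - 2(4h+2) + 12 = 256h^4 + 640h^3 + 560h^2 + 200h + 36 = 4(64h^4 + 160h^3 + 140h^2 + 50h + 9).

4(64h^4 + 160h^3 + 140h^2 + 50h + 9)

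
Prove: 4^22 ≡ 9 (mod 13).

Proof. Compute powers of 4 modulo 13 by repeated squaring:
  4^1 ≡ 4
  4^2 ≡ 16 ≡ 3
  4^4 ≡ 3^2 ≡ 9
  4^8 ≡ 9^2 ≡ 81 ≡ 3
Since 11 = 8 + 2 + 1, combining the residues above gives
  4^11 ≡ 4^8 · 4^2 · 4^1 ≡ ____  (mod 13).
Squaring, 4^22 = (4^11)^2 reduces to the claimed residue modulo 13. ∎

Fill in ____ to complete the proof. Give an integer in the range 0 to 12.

10

4^8 · 4^2 · 4^1 ≡ 3 · 3 · 4 = 36.
36 mod 13 = 10, so 4^11 ≡ 10 (mod 13).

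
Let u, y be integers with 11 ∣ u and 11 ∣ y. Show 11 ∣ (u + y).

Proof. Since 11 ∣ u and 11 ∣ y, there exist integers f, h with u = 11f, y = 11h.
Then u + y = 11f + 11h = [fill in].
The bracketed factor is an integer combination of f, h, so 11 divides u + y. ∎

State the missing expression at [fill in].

Each term has a factor of 11: 11f + 11h = 11·(f + h).
Since f + h is an integer, 11 ∣ (u + y).

11(f + h)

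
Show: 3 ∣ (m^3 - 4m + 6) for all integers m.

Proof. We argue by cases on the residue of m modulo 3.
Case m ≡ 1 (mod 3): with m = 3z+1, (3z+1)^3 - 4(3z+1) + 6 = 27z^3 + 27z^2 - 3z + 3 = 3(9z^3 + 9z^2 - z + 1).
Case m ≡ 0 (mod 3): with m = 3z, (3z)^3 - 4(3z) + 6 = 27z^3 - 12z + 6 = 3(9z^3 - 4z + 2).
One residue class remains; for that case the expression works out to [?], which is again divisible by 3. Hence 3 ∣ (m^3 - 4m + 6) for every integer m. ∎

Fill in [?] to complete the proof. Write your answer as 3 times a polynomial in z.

The residues treated are {1, 0}, so the missing case is m ≡ 2 (mod 3); write m = 3z+2.
Then (3z+2)^3 - 4(3z+2) + 6 = 27z^3 + 54z^2 + 24z + 6 = 3(9z^3 + 18z^2 + 8z + 2).

3(9z^3 + 18z^2 + 8z + 2)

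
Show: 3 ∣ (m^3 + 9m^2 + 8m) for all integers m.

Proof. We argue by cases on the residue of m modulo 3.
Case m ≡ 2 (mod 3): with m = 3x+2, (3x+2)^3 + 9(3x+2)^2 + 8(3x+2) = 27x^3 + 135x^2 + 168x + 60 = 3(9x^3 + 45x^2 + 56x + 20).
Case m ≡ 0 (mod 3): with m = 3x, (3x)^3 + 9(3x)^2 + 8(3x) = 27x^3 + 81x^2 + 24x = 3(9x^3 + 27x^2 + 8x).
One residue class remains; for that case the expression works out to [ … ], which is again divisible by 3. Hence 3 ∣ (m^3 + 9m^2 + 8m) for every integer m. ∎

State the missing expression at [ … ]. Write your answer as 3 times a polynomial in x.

3(9x^3 + 36x^2 + 29x + 6)

The residues treated are {2, 0}, so the missing case is m ≡ 1 (mod 3); write m = 3x+1.
Then (3x+1)^3 + 9(3x+1)^2 + 8(3x+1) = 27x^3 + 108x^2 + 87x + 18 = 3(9x^3 + 36x^2 + 29x + 6).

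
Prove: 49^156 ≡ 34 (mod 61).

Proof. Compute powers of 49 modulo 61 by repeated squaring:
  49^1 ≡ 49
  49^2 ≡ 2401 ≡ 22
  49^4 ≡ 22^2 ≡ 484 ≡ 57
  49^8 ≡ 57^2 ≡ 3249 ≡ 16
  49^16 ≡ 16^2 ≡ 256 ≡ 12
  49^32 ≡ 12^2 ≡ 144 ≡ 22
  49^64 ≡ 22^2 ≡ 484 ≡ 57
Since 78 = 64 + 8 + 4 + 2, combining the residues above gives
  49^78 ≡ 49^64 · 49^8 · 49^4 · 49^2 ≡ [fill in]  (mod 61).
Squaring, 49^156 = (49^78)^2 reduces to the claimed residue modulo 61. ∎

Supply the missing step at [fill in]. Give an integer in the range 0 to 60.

Multiply the listed residues: 57 · 16 · 57 · 22 = 912 → 51984 → 1143648.
Reducing modulo 61: 1143648 = 18748·61 + 20, so 49^78 ≡ 20.

20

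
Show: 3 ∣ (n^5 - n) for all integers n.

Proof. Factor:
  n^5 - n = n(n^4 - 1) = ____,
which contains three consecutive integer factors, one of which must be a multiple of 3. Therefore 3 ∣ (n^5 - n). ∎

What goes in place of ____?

(n - 1)n(n + 1)(n^2 + 1)

n^4 - 1 = (n^2 - 1)(n^2 + 1), and n^2 - 1 = (n-1)(n+1).
So n(n^4 - 1) = (n - 1)n(n + 1)(n^2 + 1).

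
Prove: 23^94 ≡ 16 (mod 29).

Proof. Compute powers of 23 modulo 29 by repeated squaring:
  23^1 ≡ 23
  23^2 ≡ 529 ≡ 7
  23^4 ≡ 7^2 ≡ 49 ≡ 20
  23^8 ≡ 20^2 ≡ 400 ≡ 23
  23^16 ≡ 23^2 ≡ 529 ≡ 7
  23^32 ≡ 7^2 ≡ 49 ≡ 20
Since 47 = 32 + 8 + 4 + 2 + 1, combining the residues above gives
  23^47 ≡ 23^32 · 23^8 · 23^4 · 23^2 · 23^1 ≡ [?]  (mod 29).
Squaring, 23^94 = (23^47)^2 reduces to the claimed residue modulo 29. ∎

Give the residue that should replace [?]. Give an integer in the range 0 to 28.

23^32 · 23^8 · 23^4 · 23^2 · 23^1 ≡ 20 · 23 · 20 · 7 · 23 = 1481200.
1481200 mod 29 = 25, so 23^47 ≡ 25 (mod 29).

25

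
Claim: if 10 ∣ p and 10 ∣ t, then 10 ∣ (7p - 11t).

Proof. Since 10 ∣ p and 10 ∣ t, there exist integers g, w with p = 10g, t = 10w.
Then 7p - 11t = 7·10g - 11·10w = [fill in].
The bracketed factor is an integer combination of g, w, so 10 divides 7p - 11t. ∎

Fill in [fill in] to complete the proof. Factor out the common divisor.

Pull the common 10 out of every term: 7·10g - 11·10w = 10(7g - 11w).
7g - 11w is an integer, which exhibits the divisibility.

10(7g - 11w)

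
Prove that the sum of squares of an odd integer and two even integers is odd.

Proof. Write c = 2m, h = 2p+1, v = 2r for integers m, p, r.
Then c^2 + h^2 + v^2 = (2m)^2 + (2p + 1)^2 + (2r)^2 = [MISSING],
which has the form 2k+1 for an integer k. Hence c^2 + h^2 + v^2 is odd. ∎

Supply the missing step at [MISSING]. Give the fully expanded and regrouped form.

2(2m^2 + 2p^2 + 2p + 2r^2) + 1

(2m)^2 + (2p + 1)^2 + (2r)^2 = 4m^2 + 4p^2 + 4p + 4r^2 + 1
= 2(2m^2 + 2p^2 + 2p + 2r^2) + 1.
Since 2m^2 + 2p^2 + 2p + 2r^2 is an integer, the sum of squares is of the form 2k+1 for an integer k.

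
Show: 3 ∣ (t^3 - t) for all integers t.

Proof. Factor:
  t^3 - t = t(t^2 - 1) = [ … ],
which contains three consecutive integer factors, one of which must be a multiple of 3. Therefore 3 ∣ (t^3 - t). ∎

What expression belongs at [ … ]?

t(t^2 - 1) = t(t - 1)(t + 1) = (t - 1)t(t + 1).
These three factors are consecutive integers, so their product is divisible by 3.

(t - 1)t(t + 1)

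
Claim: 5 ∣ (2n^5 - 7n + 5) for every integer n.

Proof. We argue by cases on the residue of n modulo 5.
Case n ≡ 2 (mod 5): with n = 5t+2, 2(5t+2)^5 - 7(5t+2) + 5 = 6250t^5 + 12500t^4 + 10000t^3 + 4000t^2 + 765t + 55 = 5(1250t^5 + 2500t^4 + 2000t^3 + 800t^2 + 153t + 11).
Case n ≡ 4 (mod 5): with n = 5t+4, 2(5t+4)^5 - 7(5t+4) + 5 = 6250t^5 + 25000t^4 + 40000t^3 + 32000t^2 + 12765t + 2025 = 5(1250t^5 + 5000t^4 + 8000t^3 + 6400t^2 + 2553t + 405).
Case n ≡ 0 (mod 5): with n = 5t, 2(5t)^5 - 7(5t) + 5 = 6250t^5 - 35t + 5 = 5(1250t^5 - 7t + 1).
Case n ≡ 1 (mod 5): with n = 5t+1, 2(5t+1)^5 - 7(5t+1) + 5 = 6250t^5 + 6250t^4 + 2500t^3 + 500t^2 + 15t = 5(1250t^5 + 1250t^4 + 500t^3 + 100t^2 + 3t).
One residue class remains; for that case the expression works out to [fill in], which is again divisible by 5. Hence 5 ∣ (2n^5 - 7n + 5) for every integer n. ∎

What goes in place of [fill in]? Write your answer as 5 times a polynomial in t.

The residues treated are {2, 4, 0, 1}, so the missing case is n ≡ 3 (mod 5); write n = 5t+3.
Then 2(5t+3)^5 - 7(5t+3) + 5 = 6250t^5 + 18750t^4 + 22500t^3 + 13500t^2 + 4015t + 470 = 5(1250t^5 + 3750t^4 + 4500t^3 + 2700t^2 + 803t + 94).

5(1250t^5 + 3750t^4 + 4500t^3 + 2700t^2 + 803t + 94)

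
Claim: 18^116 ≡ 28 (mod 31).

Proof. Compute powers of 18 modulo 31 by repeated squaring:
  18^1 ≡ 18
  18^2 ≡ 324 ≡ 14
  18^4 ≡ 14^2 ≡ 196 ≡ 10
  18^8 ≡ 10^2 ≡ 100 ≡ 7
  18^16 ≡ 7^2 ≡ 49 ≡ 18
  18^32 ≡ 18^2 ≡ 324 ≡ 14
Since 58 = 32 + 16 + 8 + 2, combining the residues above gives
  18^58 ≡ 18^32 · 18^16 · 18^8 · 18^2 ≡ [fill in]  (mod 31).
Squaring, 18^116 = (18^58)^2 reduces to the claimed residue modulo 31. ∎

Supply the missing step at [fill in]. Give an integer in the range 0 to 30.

20

Multiply the listed residues: 14 · 18 · 7 · 14 = 252 → 1764 → 24696.
Reducing modulo 31: 24696 = 796·31 + 20, so 18^58 ≡ 20.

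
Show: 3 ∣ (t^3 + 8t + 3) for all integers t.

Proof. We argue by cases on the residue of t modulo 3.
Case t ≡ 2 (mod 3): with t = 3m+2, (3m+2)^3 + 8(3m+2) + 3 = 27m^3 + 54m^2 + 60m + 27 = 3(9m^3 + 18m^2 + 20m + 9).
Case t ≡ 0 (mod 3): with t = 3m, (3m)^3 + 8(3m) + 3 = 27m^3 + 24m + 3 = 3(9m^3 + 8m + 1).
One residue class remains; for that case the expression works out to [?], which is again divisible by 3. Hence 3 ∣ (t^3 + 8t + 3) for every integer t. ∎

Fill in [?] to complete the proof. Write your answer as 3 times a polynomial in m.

Only t ≡ 1 (mod 3) is unaccounted for. Put t = 3m+1:
(3m+1)^3 + 8(3m+1) + 3 expands to 27m^3 + 27m^2 + 33m + 12,
and factoring out 3 leaves 3(9m^3 + 9m^2 + 11m + 4).

3(9m^3 + 9m^2 + 11m + 4)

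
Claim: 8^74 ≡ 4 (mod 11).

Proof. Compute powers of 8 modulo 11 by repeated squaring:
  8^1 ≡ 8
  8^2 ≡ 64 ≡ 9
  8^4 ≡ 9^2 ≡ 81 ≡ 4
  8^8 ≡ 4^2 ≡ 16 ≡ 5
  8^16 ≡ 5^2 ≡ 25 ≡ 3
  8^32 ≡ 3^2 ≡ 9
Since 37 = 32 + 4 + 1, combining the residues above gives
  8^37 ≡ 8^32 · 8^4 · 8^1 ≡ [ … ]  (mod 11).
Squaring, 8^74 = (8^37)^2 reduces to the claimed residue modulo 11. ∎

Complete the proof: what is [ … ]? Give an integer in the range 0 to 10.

8^32 · 8^4 · 8^1 ≡ 9 · 4 · 8 = 288.
288 mod 11 = 2, so 8^37 ≡ 2 (mod 11).

2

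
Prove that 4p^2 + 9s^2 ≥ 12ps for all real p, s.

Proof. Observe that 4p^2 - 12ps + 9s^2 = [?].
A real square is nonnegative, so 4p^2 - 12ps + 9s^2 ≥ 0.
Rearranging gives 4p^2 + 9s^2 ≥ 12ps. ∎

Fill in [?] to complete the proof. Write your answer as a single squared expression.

The leading and trailing coefficients are 2^2 and 3^2, and 12 = 2·2·3, so the trinomial is (2p - 3s)^2.
Hence 4p^2 - 12ps + 9s^2 ≥ 0.

(2p - 3s)^2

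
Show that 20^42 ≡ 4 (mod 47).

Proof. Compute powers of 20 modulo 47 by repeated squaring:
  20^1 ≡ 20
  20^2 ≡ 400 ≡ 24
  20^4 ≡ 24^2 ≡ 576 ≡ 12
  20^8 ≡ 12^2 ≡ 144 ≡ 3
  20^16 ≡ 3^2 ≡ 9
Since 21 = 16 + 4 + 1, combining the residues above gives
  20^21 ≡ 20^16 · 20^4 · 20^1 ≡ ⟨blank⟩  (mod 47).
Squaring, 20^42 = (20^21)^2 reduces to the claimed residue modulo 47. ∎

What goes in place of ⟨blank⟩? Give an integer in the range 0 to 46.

Multiply the listed residues: 9 · 12 · 20 = 108 → 2160.
Reducing modulo 47: 2160 = 45·47 + 45, so 20^21 ≡ 45.

45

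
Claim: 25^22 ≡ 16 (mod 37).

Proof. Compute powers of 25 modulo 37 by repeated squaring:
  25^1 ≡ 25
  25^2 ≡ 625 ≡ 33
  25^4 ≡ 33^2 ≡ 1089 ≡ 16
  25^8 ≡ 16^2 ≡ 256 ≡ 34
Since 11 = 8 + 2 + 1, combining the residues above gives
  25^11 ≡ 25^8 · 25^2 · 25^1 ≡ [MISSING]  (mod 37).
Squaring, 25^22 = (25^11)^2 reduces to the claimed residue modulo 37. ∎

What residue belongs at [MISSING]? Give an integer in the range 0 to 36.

4

25^8 · 25^2 · 25^1 ≡ 34 · 33 · 25 = 28050.
28050 mod 37 = 4, so 25^11 ≡ 4 (mod 37).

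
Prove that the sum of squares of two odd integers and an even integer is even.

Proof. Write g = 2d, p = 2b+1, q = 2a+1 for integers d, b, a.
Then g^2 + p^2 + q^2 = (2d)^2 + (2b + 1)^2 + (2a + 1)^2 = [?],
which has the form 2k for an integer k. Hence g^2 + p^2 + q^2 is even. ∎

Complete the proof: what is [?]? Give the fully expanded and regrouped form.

Expanding: (2d)^2 + (2b + 1)^2 + (2a + 1)^2 = 4a^2 + 4a + 4b^2 + 4b + 4d^2 + 2.
Every term is even; pulling out the factor of 2 gives 2(2a^2 + 2a + 2b^2 + 2b + 2d^2 + 1).

2(2a^2 + 2a + 2b^2 + 2b + 2d^2 + 1)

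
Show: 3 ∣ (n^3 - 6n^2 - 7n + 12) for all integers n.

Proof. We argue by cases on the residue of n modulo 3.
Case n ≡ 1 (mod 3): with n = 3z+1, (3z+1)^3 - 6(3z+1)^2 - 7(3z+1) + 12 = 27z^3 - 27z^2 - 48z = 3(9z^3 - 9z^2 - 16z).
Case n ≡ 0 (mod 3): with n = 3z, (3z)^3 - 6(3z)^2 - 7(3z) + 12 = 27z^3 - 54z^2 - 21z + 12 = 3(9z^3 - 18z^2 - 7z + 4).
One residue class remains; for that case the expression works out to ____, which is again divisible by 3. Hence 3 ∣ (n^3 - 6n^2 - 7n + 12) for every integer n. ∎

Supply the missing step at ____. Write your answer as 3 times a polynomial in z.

The residues treated are {1, 0}, so the missing case is n ≡ 2 (mod 3); write n = 3z+2.
Then (3z+2)^3 - 6(3z+2)^2 - 7(3z+2) + 12 = 27z^3 - 57z - 18 = 3(9z^3 - 19z - 6).

3(9z^3 - 19z - 6)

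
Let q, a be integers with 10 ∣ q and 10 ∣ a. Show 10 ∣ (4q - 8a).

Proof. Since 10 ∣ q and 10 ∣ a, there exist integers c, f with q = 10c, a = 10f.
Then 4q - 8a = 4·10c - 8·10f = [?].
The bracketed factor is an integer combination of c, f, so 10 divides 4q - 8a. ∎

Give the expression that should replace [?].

10(4c - 8f)

Each term has a factor of 10: 4·10c - 8·10f = 10·(4c - 8f).
Since 4c - 8f is an integer, 10 ∣ (4q - 8a).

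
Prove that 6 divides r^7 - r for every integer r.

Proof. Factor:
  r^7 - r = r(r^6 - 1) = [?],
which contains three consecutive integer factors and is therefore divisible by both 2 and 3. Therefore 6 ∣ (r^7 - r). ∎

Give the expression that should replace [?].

r^6 - 1 = (r^2 - 1)(r^4 + r^2 + 1), and r^2 - 1 = (r-1)(r+1).
So r(r^6 - 1) = (r - 1)r(r + 1)(r^4 + r^2 + 1).

(r - 1)r(r + 1)(r^4 + r^2 + 1)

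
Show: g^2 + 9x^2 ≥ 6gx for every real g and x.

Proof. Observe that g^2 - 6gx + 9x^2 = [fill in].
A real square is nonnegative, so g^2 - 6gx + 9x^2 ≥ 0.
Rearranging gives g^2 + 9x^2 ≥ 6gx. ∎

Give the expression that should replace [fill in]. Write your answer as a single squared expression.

The leading and trailing coefficients are 1^2 and 3^2, and 6 = 2·1·3, so the trinomial is (g - 3x)^2.
Hence g^2 - 6gx + 9x^2 ≥ 0.

(g - 3x)^2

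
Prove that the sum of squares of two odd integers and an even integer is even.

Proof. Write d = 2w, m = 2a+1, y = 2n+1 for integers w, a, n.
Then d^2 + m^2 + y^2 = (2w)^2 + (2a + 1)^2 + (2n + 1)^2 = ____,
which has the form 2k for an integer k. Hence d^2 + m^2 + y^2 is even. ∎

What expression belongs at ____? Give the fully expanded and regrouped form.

(2w)^2 + (2a + 1)^2 + (2n + 1)^2 = 4a^2 + 4a + 4n^2 + 4n + 4w^2 + 2
= 2(2a^2 + 2a + 2n^2 + 2n + 2w^2 + 1).
Since 2a^2 + 2a + 2n^2 + 2n + 2w^2 + 1 is an integer, the sum of squares is of the form 2k for an integer k.

2(2a^2 + 2a + 2n^2 + 2n + 2w^2 + 1)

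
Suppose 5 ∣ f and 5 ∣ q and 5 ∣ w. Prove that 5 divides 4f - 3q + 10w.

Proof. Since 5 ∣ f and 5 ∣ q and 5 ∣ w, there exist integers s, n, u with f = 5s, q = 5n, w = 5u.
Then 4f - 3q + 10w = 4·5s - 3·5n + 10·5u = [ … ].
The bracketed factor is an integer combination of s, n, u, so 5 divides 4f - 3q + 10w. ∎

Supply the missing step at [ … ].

Pull the common 5 out of every term: 4·5s - 3·5n + 10·5u = 5(-3n + 4s + 10u).
-3n + 4s + 10u is an integer, which exhibits the divisibility.

5(-3n + 4s + 10u)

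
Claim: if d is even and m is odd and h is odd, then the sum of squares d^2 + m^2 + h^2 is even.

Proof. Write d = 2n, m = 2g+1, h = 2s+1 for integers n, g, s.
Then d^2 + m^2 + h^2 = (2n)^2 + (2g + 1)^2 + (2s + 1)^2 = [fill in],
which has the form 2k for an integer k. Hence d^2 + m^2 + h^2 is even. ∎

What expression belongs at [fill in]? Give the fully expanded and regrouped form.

2(2g^2 + 2g + 2n^2 + 2s^2 + 2s + 1)

(2n)^2 + (2g + 1)^2 + (2s + 1)^2 = 4g^2 + 4g + 4n^2 + 4s^2 + 4s + 2
= 2(2g^2 + 2g + 2n^2 + 2s^2 + 2s + 1).
Since 2g^2 + 2g + 2n^2 + 2s^2 + 2s + 1 is an integer, the sum of squares is of the form 2k for an integer k.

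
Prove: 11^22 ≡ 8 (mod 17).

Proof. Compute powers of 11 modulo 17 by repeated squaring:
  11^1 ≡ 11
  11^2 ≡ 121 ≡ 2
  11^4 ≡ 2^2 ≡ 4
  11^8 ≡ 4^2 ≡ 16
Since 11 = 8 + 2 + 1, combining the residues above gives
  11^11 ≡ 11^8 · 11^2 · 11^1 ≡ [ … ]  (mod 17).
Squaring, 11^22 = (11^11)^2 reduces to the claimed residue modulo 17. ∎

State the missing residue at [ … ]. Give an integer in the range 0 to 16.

12

Multiply the listed residues: 16 · 2 · 11 = 32 → 352.
Reducing modulo 17: 352 = 20·17 + 12, so 11^11 ≡ 12.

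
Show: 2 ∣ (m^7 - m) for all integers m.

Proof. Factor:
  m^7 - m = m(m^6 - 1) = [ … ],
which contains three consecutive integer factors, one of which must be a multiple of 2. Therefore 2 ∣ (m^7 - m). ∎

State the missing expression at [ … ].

m^6 - 1 = (m^2 - 1)(m^4 + m^2 + 1), and m^2 - 1 = (m-1)(m+1).
So m(m^6 - 1) = (m - 1)m(m + 1)(m^4 + m^2 + 1).

(m - 1)m(m + 1)(m^4 + m^2 + 1)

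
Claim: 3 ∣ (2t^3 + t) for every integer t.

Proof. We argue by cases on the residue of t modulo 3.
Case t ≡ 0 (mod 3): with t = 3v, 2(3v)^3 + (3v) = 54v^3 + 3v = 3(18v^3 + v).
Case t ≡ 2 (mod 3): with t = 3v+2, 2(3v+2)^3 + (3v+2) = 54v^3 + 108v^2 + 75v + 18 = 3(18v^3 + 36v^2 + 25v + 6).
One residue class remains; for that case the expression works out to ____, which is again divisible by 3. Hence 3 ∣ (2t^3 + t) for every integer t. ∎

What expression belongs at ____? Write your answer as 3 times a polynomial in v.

3(18v^3 + 18v^2 + 7v + 1)

The residues treated are {0, 2}, so the missing case is t ≡ 1 (mod 3); write t = 3v+1.
Then 2(3v+1)^3 + (3v+1) = 54v^3 + 54v^2 + 21v + 3 = 3(18v^3 + 18v^2 + 7v + 1).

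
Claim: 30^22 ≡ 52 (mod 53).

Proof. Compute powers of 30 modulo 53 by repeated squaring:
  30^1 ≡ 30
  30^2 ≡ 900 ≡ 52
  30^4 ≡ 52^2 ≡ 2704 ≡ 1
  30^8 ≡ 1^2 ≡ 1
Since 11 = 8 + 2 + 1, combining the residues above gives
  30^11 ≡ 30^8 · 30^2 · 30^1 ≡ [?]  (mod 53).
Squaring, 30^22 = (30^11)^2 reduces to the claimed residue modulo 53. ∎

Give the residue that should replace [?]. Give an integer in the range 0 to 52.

30^8 · 30^2 · 30^1 ≡ 1 · 52 · 30 = 1560.
1560 mod 53 = 23, so 30^11 ≡ 23 (mod 53).

23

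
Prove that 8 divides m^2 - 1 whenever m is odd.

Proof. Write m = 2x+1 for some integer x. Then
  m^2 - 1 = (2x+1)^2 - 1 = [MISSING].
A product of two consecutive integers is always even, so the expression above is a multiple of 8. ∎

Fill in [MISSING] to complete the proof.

4x(x + 1)

(2x+1)^2 - 1 = 4x^2 + 4x + 1 - 1 = 4x^2 + 4x = 4x(x+1).
Since x and x+1 are consecutive, x(x+1) is even, and 4·(even) is a multiple of 8.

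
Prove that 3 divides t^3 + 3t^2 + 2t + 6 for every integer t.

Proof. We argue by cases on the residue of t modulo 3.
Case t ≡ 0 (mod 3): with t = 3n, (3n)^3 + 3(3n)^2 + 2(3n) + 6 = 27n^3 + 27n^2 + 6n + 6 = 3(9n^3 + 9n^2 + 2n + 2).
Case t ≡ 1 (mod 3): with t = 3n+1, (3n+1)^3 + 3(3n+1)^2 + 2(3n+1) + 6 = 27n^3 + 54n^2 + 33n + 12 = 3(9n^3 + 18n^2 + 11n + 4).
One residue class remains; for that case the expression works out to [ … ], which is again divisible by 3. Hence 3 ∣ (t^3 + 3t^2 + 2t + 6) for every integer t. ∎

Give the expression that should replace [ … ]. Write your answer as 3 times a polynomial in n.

3(9n^3 + 27n^2 + 26n + 10)

Only t ≡ 2 (mod 3) is unaccounted for. Put t = 3n+2:
(3n+2)^3 + 3(3n+2)^2 + 2(3n+2) + 6 expands to 27n^3 + 81n^2 + 78n + 30,
and factoring out 3 leaves 3(9n^3 + 27n^2 + 26n + 10).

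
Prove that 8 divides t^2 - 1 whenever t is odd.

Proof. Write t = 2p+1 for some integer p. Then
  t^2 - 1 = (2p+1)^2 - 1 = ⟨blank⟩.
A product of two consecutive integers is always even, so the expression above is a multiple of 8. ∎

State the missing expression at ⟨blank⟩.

(2p+1)^2 - 1 = 4p^2 + 4p + 1 - 1 = 4p^2 + 4p = 4p(p+1).
Since p and p+1 are consecutive, p(p+1) is even, and 4·(even) is a multiple of 8.

4p(p + 1)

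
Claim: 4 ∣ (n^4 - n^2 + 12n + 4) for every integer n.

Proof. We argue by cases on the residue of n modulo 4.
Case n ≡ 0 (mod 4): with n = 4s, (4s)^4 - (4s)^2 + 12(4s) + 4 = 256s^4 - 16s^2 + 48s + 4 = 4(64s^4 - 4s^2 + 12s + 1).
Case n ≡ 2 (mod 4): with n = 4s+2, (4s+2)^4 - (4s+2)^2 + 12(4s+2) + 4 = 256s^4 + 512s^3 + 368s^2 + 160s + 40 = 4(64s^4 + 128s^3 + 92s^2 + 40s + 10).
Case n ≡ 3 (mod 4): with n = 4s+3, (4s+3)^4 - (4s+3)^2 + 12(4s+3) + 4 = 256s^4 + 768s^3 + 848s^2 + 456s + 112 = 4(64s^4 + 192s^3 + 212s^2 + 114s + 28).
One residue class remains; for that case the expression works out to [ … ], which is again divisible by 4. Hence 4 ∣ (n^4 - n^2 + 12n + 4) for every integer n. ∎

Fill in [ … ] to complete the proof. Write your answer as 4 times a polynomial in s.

The residues treated are {0, 2, 3}, so the missing case is n ≡ 1 (mod 4); write n = 4s+1.
Then (4s+1)^4 - (4s+1)^2 + 12(4s+1) + 4 = 256s^4 + 256s^3 + 80s^2 + 56s + 16 = 4(64s^4 + 64s^3 + 20s^2 + 14s + 4).

4(64s^4 + 64s^3 + 20s^2 + 14s + 4)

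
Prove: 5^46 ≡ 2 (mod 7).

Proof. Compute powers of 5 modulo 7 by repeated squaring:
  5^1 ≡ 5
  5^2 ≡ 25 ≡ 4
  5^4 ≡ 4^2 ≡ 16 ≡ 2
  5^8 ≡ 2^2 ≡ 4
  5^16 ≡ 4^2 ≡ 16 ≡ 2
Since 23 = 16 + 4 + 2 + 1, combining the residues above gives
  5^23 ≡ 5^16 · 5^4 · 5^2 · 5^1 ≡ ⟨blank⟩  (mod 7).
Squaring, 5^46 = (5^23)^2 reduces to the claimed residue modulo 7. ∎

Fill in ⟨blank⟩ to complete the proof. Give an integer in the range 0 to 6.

3

5^16 · 5^4 · 5^2 · 5^1 ≡ 2 · 2 · 4 · 5 = 80.
80 mod 7 = 3, so 5^23 ≡ 3 (mod 7).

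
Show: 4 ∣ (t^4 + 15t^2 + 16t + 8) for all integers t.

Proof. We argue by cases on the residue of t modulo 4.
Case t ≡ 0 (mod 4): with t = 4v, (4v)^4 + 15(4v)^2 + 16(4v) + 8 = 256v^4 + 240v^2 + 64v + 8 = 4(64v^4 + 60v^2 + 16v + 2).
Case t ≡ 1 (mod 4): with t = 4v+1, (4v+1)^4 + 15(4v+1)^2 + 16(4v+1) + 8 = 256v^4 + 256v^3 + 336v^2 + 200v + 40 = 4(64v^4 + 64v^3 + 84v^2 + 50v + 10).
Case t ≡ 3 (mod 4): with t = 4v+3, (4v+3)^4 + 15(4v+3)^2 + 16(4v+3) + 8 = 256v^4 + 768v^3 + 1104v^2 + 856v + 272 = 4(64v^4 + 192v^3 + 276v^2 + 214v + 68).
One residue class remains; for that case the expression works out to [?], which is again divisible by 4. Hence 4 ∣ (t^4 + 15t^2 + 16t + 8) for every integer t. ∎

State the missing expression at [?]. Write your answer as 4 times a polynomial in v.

Only t ≡ 2 (mod 4) is unaccounted for. Put t = 4v+2:
(4v+2)^4 + 15(4v+2)^2 + 16(4v+2) + 8 expands to 256v^4 + 512v^3 + 624v^2 + 432v + 116,
and factoring out 4 leaves 4(64v^4 + 128v^3 + 156v^2 + 108v + 29).

4(64v^4 + 128v^3 + 156v^2 + 108v + 29)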